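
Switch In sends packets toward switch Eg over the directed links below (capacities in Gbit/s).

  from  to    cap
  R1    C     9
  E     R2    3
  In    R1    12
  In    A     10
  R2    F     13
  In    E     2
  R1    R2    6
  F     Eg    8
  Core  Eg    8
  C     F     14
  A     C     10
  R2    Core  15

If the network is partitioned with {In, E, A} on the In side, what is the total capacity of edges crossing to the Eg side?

Edges leaving {In, E, A}: In→R1 (12), E→R2 (3), A→C (10).
Cut capacity = 12 + 3 + 10 = 25.

25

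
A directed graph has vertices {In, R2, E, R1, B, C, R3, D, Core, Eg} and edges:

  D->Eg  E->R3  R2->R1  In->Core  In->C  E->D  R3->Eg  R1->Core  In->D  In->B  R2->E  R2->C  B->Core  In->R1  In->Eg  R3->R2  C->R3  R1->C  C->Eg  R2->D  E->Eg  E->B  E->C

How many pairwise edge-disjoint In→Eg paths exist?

Assign every edge capacity 1; by Menger, the answer equals the max flow.
Path In→Eg (+1); total 1.
Path In→C→Eg (+1); total 2.
Path In→D→Eg (+1); total 3.
Path In→R1→C→R3→Eg (+1); total 4.
No residual In→Eg path; max flow = 4.
Certifying cut of size 4: {In→C, In→D, In→Eg, In→R1}.

4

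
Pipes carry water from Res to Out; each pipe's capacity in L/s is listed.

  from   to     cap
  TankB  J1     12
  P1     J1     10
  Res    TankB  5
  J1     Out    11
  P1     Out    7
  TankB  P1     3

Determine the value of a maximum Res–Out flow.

5

Augment Res→TankB→P1→Out: bottleneck 3, flow now 3.
Augment Res→TankB→J1→Out: bottleneck 2, flow now 5.
No augmenting path remains; maximum flow = 5.
In the residual graph, reachable from Res: {Res}.
Min-cut edges: Res→TankB (5); capacity 5 = 5.
This cut is saturated, so no flow can exceed 5.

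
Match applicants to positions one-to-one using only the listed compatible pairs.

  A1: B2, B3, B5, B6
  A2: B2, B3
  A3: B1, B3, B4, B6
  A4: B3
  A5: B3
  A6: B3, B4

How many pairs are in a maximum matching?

Unit-capacity flow: source→left, listed edges, right→sink; max matching = max flow.
Augmenting path A1→B2 (+1); matched 1.
Augmenting path A2→B3 (+1); matched 2.
Augmenting path A3→B1 (+1); matched 3.
Augmenting path A6→B4 (+1); matched 4.
Augmenting path A4→B3→A2→B2→A1→B5 (+1); matched 5.
No augmenting path remains; maximum matching = 5.
König certificate: {A1, A2, A3, A6, B3} is a vertex cover of size 5 (every listed pair touches it), so no matching can be larger.

5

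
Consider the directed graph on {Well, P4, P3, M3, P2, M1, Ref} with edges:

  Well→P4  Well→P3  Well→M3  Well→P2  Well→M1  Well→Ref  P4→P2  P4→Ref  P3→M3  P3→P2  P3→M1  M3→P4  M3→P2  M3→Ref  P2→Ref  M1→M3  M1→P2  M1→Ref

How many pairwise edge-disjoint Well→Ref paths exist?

5

Assign every edge capacity 1; by Menger, the answer equals the max flow.
Path Well→Ref (+1); total 1.
Path Well→P4→Ref (+1); total 2.
Path Well→M3→Ref (+1); total 3.
Path Well→P2→Ref (+1); total 4.
Path Well→M1→Ref (+1); total 5.
No residual Well→Ref path; max flow = 5.
Certifying cut of size 5: {M1→Ref, M3→Ref, P2→Ref, P4→Ref, Well→Ref}.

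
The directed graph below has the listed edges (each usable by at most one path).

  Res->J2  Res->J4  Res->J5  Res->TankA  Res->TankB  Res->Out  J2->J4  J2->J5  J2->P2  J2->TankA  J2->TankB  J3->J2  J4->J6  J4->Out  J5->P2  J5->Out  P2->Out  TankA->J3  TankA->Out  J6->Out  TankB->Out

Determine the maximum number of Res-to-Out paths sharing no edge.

6

Assign every edge capacity 1; by Menger, the answer equals the max flow.
Path Res→Out (+1); total 1.
Path Res→J4→Out (+1); total 2.
Path Res→J5→Out (+1); total 3.
Path Res→TankA→Out (+1); total 4.
Path Res→TankB→Out (+1); total 5.
Path Res→J2→P2→Out (+1); total 6.
No residual Res→Out path; max flow = 6.
Certifying cut of size 6: {Res→J2, Res→J4, Res→J5, Res→Out, Res→TankA, Res→TankB}.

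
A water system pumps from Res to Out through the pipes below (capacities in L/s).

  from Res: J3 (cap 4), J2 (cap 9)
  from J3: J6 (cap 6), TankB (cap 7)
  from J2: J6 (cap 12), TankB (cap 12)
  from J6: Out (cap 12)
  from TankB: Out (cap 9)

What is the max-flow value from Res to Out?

13

Augment Res→J3→J6→Out: bottleneck 4, flow now 4.
Augment Res→J2→J6→Out: bottleneck 8, flow now 12.
Augment Res→J2→TankB→Out: bottleneck 1, flow now 13.
No augmenting path remains; maximum flow = 13.
In the residual graph, reachable from Res: {Res}.
Min-cut edges: Res→J3 (4), Res→J2 (9); capacity 4 + 9 = 13.
This cut is saturated, so no flow can exceed 13.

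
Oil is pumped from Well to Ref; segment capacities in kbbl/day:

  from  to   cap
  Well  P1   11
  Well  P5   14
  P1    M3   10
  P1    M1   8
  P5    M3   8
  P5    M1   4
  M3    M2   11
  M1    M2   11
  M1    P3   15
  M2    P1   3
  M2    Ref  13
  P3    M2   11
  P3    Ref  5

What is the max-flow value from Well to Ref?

Augment Well→P1→M3→M2→Ref: bottleneck 10, flow now 10.
Augment Well→P1→M1→M2→Ref: bottleneck 1, flow now 11.
Augment Well→P5→M3→M2→Ref: bottleneck 1, flow now 12.
Augment Well→P5→M1→M2→Ref: bottleneck 1, flow now 13.
Augment Well→P5→M1→P3→Ref: bottleneck 3, flow now 16.
Augment Well→P5→M3→P1→M1→P3→Ref: bottleneck 2, flow now 18. (uses reverse residual edge)
No augmenting path remains; maximum flow = 18.
In the residual graph, reachable from Well: {Well, P1, P5, M3, M1, M2, P3}.
Min-cut edges: M2→Ref (13), P3→Ref (5); capacity 13 + 5 = 18.
This cut is saturated, so no flow can exceed 18.

18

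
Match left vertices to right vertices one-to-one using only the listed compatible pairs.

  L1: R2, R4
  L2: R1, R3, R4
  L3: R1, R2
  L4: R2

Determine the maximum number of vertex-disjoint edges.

4

Unit-capacity flow: source→left, listed edges, right→sink; max matching = max flow.
Augmenting path L1→R2 (+1); matched 1.
Augmenting path L2→R1 (+1); matched 2.
Augmenting path L3→R1→L2→R3 (+1); matched 3.
Augmenting path L4→R2→L1→R4 (+1); matched 4.
No augmenting path remains; maximum matching = 4.
König certificate: {L1, L2, L3, L4} is a vertex cover of size 4 (every listed pair touches it), so no matching can be larger.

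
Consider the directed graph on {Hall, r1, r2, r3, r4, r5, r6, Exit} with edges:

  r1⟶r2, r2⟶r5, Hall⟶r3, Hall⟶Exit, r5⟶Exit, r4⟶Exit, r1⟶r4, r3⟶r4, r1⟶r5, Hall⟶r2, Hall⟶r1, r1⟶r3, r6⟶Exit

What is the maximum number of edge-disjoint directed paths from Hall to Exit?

3

Assign every edge capacity 1; by Menger, the answer equals the max flow.
Path Hall→Exit (+1); total 1.
Path Hall→r1→r4→Exit (+1); total 2.
Path Hall→r2→r5→Exit (+1); total 3.
No residual Hall→Exit path; max flow = 3.
Certifying cut of size 3: {Hall→Exit, r4→Exit, r5→Exit}.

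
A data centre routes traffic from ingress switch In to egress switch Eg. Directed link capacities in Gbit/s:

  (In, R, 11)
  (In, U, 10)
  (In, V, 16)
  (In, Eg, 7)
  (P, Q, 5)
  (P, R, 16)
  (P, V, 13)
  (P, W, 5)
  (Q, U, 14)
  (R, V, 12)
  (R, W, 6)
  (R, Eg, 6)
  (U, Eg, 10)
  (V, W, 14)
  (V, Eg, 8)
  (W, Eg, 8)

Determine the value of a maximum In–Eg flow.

39

Augment In→Eg: bottleneck 7, flow now 7.
Augment In→R→Eg: bottleneck 6, flow now 13.
Augment In→U→Eg: bottleneck 10, flow now 23.
Augment In→V→Eg: bottleneck 8, flow now 31.
Augment In→R→W→Eg: bottleneck 5, flow now 36.
Augment In→V→W→Eg: bottleneck 3, flow now 39.
No augmenting path remains; maximum flow = 39.
In the residual graph, reachable from In: {In, R, V, W}.
Min-cut edges: In→U (10), In→Eg (7), R→Eg (6), V→Eg (8), W→Eg (8); capacity 10 + 7 + 6 + 8 + 8 = 39.
This cut is saturated, so no flow can exceed 39.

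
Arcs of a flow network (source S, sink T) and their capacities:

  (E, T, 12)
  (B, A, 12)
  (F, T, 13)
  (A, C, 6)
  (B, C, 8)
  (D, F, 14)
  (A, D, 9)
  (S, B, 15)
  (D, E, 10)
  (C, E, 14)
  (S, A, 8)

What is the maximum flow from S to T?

Augment S→A→C→E→T: bottleneck 6, flow now 6.
Augment S→A→D→E→T: bottleneck 2, flow now 8.
Augment S→B→C→E→T: bottleneck 4, flow now 12.
Augment S→B→A→D→F→T: bottleneck 7, flow now 19.
Augment S→B→C→E→D→F→T: bottleneck 2, flow now 21. (uses reverse residual edge)
No augmenting path remains; maximum flow = 21.
In the residual graph, reachable from S: {S, A, B, C, E}.
Min-cut edges: A→D (9), E→T (12); capacity 9 + 12 = 21.
This cut is saturated, so no flow can exceed 21.

21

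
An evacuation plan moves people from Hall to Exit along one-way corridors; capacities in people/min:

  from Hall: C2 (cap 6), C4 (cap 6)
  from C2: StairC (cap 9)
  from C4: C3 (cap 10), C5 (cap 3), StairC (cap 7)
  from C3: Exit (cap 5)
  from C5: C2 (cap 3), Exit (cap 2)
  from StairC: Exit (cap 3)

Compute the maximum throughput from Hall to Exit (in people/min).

Augment Hall→C2→StairC→Exit: bottleneck 3, flow now 3.
Augment Hall→C4→C3→Exit: bottleneck 5, flow now 8.
Augment Hall→C4→C5→Exit: bottleneck 1, flow now 9.
No augmenting path remains; maximum flow = 9.
In the residual graph, reachable from Hall: {Hall, C2, StairC}.
Min-cut edges: Hall→C4 (6), StairC→Exit (3); capacity 6 + 3 = 9.
This cut is saturated, so no flow can exceed 9.

9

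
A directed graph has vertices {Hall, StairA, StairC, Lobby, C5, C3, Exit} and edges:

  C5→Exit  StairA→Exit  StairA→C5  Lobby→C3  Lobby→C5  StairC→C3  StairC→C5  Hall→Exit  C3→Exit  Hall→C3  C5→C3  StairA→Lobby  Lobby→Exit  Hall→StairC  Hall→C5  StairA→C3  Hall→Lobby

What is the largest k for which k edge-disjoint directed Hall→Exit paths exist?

Assign every edge capacity 1; by Menger, the answer equals the max flow.
Path Hall→Exit (+1); total 1.
Path Hall→Lobby→Exit (+1); total 2.
Path Hall→C5→Exit (+1); total 3.
Path Hall→C3→Exit (+1); total 4.
No residual Hall→Exit path; max flow = 4.
Certifying cut of size 4: {C3→Exit, C5→Exit, Hall→Exit, Hall→Lobby}.

4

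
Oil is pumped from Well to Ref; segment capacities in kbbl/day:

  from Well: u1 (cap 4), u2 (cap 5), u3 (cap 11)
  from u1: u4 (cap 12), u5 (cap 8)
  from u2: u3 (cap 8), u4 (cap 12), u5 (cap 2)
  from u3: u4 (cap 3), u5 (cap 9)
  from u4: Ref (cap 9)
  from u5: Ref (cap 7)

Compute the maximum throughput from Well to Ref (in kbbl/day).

Augment Well→u1→u4→Ref: bottleneck 4, flow now 4.
Augment Well→u2→u4→Ref: bottleneck 5, flow now 9.
Augment Well→u3→u5→Ref: bottleneck 7, flow now 16.
No augmenting path remains; maximum flow = 16.
In the residual graph, reachable from Well: {Well, u1, u2, u3, u4, u5}.
Min-cut edges: u4→Ref (9), u5→Ref (7); capacity 9 + 7 = 16.
This cut is saturated, so no flow can exceed 16.

16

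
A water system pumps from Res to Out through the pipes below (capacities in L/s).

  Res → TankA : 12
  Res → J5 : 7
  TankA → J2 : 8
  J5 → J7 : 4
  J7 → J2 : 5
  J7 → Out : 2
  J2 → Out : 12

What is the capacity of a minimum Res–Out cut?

Augment Res→TankA→J2→Out: bottleneck 8, flow now 8.
Augment Res→J5→J7→Out: bottleneck 2, flow now 10.
Augment Res→J5→J7→J2→Out: bottleneck 2, flow now 12.
No augmenting path remains; maximum flow = 12.
By max-flow min-cut, the minimum cut capacity equals the max flow.
In the residual graph, reachable from Res: {Res, TankA, J5}.
Min-cut edges: TankA→J2 (8), J5→J7 (4); capacity 8 + 4 = 12.

12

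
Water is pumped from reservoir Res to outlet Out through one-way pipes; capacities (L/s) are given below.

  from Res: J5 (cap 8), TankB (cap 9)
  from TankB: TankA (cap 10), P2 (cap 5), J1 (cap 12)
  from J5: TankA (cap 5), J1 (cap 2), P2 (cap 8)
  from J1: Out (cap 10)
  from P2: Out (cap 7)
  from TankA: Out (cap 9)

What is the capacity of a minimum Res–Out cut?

17

Augment Res→TankB→J1→Out: bottleneck 9, flow now 9.
Augment Res→J5→J1→Out: bottleneck 1, flow now 10.
Augment Res→J5→P2→Out: bottleneck 7, flow now 17.
No augmenting path remains; maximum flow = 17.
By max-flow min-cut, the minimum cut capacity equals the max flow.
In the residual graph, reachable from Res: {Res}.
Min-cut edges: Res→TankB (9), Res→J5 (8); capacity 9 + 8 = 17.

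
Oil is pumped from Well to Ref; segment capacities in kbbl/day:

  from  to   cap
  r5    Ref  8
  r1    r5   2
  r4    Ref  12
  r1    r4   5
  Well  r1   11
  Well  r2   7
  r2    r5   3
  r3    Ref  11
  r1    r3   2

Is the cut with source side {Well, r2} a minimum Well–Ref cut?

No — its capacity is 14, but the minimum cut has capacity 12.

Given cut capacity: 11 + 3 = 14.
Augment Well→r1→r3→Ref: bottleneck 2, flow now 2.
Augment Well→r1→r4→Ref: bottleneck 5, flow now 7.
Augment Well→r1→r5→Ref: bottleneck 2, flow now 9.
Augment Well→r2→r5→Ref: bottleneck 3, flow now 12.
No augmenting path remains; maximum flow = 12.
In the residual graph, reachable from Well: {Well, r1, r2}.
Min-cut edges: r1→r3 (2), r1→r4 (5), r1→r5 (2), r2→r5 (3); capacity 2 + 5 + 2 + 3 = 12.
Cut capacity 14 exceeds the max flow 12, so it is not minimum.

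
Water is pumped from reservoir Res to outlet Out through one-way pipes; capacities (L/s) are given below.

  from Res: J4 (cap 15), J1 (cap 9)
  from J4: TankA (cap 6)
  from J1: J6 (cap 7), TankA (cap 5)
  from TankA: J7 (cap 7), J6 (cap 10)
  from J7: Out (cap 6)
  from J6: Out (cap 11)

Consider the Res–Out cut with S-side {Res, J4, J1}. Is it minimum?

Given cut capacity: 6 + 5 + 7 = 18.
Augment Res→J1→J6→Out: bottleneck 7, flow now 7.
Augment Res→J4→TankA→J7→Out: bottleneck 6, flow now 13.
Augment Res→J1→TankA→J6→Out: bottleneck 2, flow now 15.
No augmenting path remains; maximum flow = 15.
In the residual graph, reachable from Res: {Res, J4}.
Min-cut edges: Res→J1 (9), J4→TankA (6); capacity 9 + 6 = 15.
Cut capacity 18 exceeds the max flow 15, so it is not minimum.

No — its capacity is 18, but the minimum cut has capacity 15.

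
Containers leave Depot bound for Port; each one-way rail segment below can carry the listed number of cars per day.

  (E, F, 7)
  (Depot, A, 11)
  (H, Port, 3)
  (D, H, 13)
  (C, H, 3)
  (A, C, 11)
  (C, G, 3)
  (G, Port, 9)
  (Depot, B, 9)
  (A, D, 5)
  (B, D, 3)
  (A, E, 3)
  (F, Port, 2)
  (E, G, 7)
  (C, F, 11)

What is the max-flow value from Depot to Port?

Augment Depot→A→C→F→Port: bottleneck 2, flow now 2.
Augment Depot→A→C→G→Port: bottleneck 3, flow now 5.
Augment Depot→A→C→H→Port: bottleneck 3, flow now 8.
Augment Depot→A→E→G→Port: bottleneck 3, flow now 11.
No augmenting path remains; maximum flow = 11.
In the residual graph, reachable from Depot: {Depot, A, B, C, D, F, H}.
Min-cut edges: A→E (3), C→G (3), F→Port (2), H→Port (3); capacity 3 + 3 + 2 + 3 = 11.
This cut is saturated, so no flow can exceed 11.

11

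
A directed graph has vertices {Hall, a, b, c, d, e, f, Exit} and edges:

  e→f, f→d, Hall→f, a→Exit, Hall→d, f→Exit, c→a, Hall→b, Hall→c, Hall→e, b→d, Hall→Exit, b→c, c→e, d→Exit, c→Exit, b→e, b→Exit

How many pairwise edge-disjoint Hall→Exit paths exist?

Assign every edge capacity 1; by Menger, the answer equals the max flow.
Path Hall→Exit (+1); total 1.
Path Hall→b→Exit (+1); total 2.
Path Hall→c→Exit (+1); total 3.
Path Hall→d→Exit (+1); total 4.
Path Hall→f→Exit (+1); total 5.
No residual Hall→Exit path; max flow = 5.
Certifying cut of size 5: {Hall→Exit, Hall→b, Hall→c, d→Exit, f→Exit}.

5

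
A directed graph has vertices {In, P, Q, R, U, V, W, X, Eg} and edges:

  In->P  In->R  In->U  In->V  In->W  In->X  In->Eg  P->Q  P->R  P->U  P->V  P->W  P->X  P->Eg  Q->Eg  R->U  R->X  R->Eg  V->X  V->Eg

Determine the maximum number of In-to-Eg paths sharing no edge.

4

Assign every edge capacity 1; by Menger, the answer equals the max flow.
Path In→Eg (+1); total 1.
Path In→P→Eg (+1); total 2.
Path In→R→Eg (+1); total 3.
Path In→V→Eg (+1); total 4.
No residual In→Eg path; max flow = 4.
Certifying cut of size 4: {In→Eg, In→P, In→R, In→V}.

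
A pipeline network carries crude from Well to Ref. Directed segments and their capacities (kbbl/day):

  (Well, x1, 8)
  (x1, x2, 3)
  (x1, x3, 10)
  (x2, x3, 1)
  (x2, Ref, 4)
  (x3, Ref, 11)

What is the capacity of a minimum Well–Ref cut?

8

Augment Well→x1→x2→Ref: bottleneck 3, flow now 3.
Augment Well→x1→x3→Ref: bottleneck 5, flow now 8.
No augmenting path remains; maximum flow = 8.
By max-flow min-cut, the minimum cut capacity equals the max flow.
In the residual graph, reachable from Well: {Well}.
Min-cut edges: Well→x1 (8); capacity 8 = 8.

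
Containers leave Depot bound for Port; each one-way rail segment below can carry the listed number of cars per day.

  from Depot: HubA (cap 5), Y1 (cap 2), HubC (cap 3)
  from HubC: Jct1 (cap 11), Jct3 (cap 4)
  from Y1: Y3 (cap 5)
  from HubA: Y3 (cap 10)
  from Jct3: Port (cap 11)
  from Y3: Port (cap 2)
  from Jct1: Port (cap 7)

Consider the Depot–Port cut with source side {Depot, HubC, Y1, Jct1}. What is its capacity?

Edges leaving {Depot, HubC, Y1, Jct1}: Depot→HubA (5), HubC→Jct3 (4), Y1→Y3 (5), Jct1→Port (7).
Cut capacity = 5 + 4 + 5 + 7 = 21.

21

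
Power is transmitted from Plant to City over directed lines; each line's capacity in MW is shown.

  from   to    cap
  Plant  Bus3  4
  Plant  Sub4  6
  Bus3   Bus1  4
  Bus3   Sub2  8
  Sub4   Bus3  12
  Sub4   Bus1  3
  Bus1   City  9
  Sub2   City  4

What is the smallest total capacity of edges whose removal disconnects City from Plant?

10

Augment Plant→Bus3→Bus1→City: bottleneck 4, flow now 4.
Augment Plant→Sub4→Bus1→City: bottleneck 3, flow now 7.
Augment Plant→Sub4→Bus3→Sub2→City: bottleneck 3, flow now 10.
No augmenting path remains; maximum flow = 10.
By max-flow min-cut, the minimum cut capacity equals the max flow.
In the residual graph, reachable from Plant: {Plant}.
Min-cut edges: Plant→Bus3 (4), Plant→Sub4 (6); capacity 4 + 6 = 10.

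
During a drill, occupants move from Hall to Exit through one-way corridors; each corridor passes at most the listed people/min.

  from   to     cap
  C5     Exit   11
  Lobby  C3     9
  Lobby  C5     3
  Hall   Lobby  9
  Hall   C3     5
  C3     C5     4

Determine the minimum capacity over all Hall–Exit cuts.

Augment Hall→Lobby→C5→Exit: bottleneck 3, flow now 3.
Augment Hall→C3→C5→Exit: bottleneck 4, flow now 7.
No augmenting path remains; maximum flow = 7.
By max-flow min-cut, the minimum cut capacity equals the max flow.
In the residual graph, reachable from Hall: {Hall, Lobby, C3}.
Min-cut edges: Lobby→C5 (3), C3→C5 (4); capacity 3 + 4 = 7.

7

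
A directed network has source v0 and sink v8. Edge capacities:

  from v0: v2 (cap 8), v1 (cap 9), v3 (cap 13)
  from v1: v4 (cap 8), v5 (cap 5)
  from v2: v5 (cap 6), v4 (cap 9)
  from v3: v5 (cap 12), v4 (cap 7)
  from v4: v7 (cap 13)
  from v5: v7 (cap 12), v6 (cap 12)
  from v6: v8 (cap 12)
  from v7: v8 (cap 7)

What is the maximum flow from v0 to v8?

19

Augment v0→v1→v4→v7→v8: bottleneck 7, flow now 7.
Augment v0→v1→v5→v6→v8: bottleneck 2, flow now 9.
Augment v0→v2→v5→v6→v8: bottleneck 6, flow now 15.
Augment v0→v3→v5→v6→v8: bottleneck 4, flow now 19.
No augmenting path remains; maximum flow = 19.
In the residual graph, reachable from v0: {v0, v1, v2, v3, v4, v5, v7}.
Min-cut edges: v5→v6 (12), v7→v8 (7); capacity 12 + 7 = 19.
This cut is saturated, so no flow can exceed 19.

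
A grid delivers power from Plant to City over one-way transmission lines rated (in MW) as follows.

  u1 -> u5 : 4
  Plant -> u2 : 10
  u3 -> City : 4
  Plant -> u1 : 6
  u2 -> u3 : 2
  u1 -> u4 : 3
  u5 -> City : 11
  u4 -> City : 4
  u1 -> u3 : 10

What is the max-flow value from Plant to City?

Augment Plant→u1→u3→City: bottleneck 4, flow now 4.
Augment Plant→u1→u4→City: bottleneck 2, flow now 6.
Augment Plant→u2→u3→u1→u4→City: bottleneck 1, flow now 7. (uses reverse residual edge)
Augment Plant→u2→u3→u1→u5→City: bottleneck 1, flow now 8. (uses reverse residual edge)
No augmenting path remains; maximum flow = 8.
In the residual graph, reachable from Plant: {Plant, u2}.
Min-cut edges: Plant→u1 (6), u2→u3 (2); capacity 6 + 2 = 8.
This cut is saturated, so no flow can exceed 8.

8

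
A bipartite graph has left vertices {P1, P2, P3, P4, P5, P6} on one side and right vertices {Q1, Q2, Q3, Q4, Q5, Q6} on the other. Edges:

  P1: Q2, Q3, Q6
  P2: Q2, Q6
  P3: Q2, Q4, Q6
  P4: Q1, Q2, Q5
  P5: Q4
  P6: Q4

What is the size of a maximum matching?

5

Unit-capacity flow: source→left, listed edges, right→sink; max matching = max flow.
Augmenting path P1→Q2 (+1); matched 1.
Augmenting path P2→Q6 (+1); matched 2.
Augmenting path P3→Q4 (+1); matched 3.
Augmenting path P4→Q1 (+1); matched 4.
Augmenting path P5→Q4→P3→Q2→P1→Q3 (+1); matched 5.
No augmenting path remains; maximum matching = 5.
König certificate: {P1, P2, P3, P4, Q4} is a vertex cover of size 5 (every listed pair touches it), so no matching can be larger.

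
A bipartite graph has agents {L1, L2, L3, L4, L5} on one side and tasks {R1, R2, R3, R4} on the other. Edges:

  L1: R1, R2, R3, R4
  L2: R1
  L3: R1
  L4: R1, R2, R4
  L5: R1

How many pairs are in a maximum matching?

3

Unit-capacity flow: source→left, listed edges, right→sink; max matching = max flow.
Augmenting path L1→R1 (+1); matched 1.
Augmenting path L4→R2 (+1); matched 2.
Augmenting path L2→R1→L1→R3 (+1); matched 3.
No augmenting path remains; maximum matching = 3.
König certificate: {L1, L4, R1} is a vertex cover of size 3 (every listed pair touches it), so no matching can be larger.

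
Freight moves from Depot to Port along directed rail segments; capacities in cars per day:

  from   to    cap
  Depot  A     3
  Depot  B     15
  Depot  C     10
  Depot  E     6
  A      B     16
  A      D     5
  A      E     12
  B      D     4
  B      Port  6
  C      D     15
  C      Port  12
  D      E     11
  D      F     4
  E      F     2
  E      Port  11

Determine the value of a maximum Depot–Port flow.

Augment Depot→B→Port: bottleneck 6, flow now 6.
Augment Depot→C→Port: bottleneck 10, flow now 16.
Augment Depot→E→Port: bottleneck 6, flow now 22.
Augment Depot→A→E→Port: bottleneck 3, flow now 25.
Augment Depot→B→D→E→Port: bottleneck 2, flow now 27.
No augmenting path remains; maximum flow = 27.
In the residual graph, reachable from Depot: {Depot, A, B, D, E, F}.
Min-cut edges: Depot→C (10), B→Port (6), E→Port (11); capacity 10 + 6 + 11 = 27.
This cut is saturated, so no flow can exceed 27.

27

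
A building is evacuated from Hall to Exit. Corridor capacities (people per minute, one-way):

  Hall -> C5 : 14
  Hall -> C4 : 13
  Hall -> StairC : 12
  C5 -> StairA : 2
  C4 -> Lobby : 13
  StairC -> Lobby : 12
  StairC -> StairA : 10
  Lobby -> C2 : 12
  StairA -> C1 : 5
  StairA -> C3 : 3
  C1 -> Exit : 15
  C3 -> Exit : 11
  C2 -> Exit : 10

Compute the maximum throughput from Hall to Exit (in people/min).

18

Augment Hall→C5→StairA→C1→Exit: bottleneck 2, flow now 2.
Augment Hall→C4→Lobby→C2→Exit: bottleneck 10, flow now 12.
Augment Hall→StairC→StairA→C1→Exit: bottleneck 3, flow now 15.
Augment Hall→StairC→StairA→C3→Exit: bottleneck 3, flow now 18.
No augmenting path remains; maximum flow = 18.
In the residual graph, reachable from Hall: {Hall, C5, C4, StairC, Lobby, StairA, C2}.
Min-cut edges: StairA→C1 (5), StairA→C3 (3), C2→Exit (10); capacity 5 + 3 + 10 = 18.
This cut is saturated, so no flow can exceed 18.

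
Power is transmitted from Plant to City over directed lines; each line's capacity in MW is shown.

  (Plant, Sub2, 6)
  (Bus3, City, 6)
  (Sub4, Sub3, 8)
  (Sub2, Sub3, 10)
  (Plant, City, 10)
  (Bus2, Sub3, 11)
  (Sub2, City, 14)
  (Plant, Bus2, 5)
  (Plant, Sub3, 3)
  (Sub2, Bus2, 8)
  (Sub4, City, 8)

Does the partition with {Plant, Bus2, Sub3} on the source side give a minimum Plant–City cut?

Given cut capacity: 6 + 10 = 16.
Augment Plant→City: bottleneck 10, flow now 10.
Augment Plant→Sub2→City: bottleneck 6, flow now 16.
No augmenting path remains; maximum flow = 16.
Cut capacity 16 equals the max flow, so it is a minimum cut.

Yes — it is a minimum cut (capacity 16).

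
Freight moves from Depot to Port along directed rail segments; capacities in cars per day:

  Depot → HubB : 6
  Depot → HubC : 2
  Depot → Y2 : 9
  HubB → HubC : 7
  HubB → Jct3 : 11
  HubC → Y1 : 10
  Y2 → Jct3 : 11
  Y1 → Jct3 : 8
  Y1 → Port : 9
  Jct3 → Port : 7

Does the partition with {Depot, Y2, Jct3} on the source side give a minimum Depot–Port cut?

Yes — it is a minimum cut (capacity 15).

Given cut capacity: 6 + 2 + 7 = 15.
Augment Depot→HubB→Jct3→Port: bottleneck 6, flow now 6.
Augment Depot→HubC→Y1→Port: bottleneck 2, flow now 8.
Augment Depot→Y2→Jct3→Port: bottleneck 1, flow now 9.
Augment Depot→Y2→Jct3→HubB→HubC→Y1→Port: bottleneck 6, flow now 15. (uses reverse residual edge)
No augmenting path remains; maximum flow = 15.
Cut capacity 15 equals the max flow, so it is a minimum cut.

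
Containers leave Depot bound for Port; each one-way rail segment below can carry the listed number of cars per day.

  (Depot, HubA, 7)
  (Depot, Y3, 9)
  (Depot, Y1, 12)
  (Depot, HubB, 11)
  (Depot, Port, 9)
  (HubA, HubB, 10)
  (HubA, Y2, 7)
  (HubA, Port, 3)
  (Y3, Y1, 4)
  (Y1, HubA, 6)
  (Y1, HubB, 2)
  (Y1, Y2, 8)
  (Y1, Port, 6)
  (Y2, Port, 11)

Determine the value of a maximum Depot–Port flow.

29

Augment Depot→Port: bottleneck 9, flow now 9.
Augment Depot→HubA→Port: bottleneck 3, flow now 12.
Augment Depot→Y1→Port: bottleneck 6, flow now 18.
Augment Depot→HubA→Y2→Port: bottleneck 4, flow now 22.
Augment Depot→Y1→Y2→Port: bottleneck 6, flow now 28.
Augment Depot→Y3→Y1→Y2→Port: bottleneck 1, flow now 29.
No augmenting path remains; maximum flow = 29.
In the residual graph, reachable from Depot: {Depot, HubA, Y3, Y1, HubB, Y2}.
Min-cut edges: Depot→Port (9), HubA→Port (3), Y1→Port (6), Y2→Port (11); capacity 9 + 3 + 6 + 11 = 29.
This cut is saturated, so no flow can exceed 29.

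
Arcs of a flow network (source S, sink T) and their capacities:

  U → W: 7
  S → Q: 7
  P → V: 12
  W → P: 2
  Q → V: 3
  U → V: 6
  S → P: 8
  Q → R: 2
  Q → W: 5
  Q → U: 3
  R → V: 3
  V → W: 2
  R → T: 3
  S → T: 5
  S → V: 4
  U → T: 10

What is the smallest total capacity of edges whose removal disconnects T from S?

10

Augment S→T: bottleneck 5, flow now 5.
Augment S→Q→R→T: bottleneck 2, flow now 7.
Augment S→Q→U→T: bottleneck 3, flow now 10.
No augmenting path remains; maximum flow = 10.
By max-flow min-cut, the minimum cut capacity equals the max flow.
In the residual graph, reachable from S: {S, P, Q, V, W}.
Min-cut edges: S→T (5), Q→R (2), Q→U (3); capacity 5 + 2 + 3 = 10.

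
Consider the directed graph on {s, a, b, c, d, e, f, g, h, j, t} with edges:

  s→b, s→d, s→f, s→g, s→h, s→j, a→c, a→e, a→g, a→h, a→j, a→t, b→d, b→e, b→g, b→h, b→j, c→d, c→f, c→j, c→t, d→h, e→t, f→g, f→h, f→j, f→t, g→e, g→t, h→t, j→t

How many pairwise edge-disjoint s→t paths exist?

5

Assign every edge capacity 1; by Menger, the answer equals the max flow.
Path s→f→t (+1); total 1.
Path s→g→t (+1); total 2.
Path s→h→t (+1); total 3.
Path s→j→t (+1); total 4.
Path s→b→e→t (+1); total 5.
No residual s→t path; max flow = 5.
Certifying cut of size 5: {h→t, s→b, s→f, s→g, s→j}.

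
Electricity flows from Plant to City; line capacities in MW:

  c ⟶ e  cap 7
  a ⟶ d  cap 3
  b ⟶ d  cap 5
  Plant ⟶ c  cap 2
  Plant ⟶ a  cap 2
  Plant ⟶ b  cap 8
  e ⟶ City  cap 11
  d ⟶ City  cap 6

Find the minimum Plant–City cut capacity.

Augment Plant→a→d→City: bottleneck 2, flow now 2.
Augment Plant→b→d→City: bottleneck 4, flow now 6.
Augment Plant→c→e→City: bottleneck 2, flow now 8.
No augmenting path remains; maximum flow = 8.
By max-flow min-cut, the minimum cut capacity equals the max flow.
In the residual graph, reachable from Plant: {Plant, a, b, d}.
Min-cut edges: Plant→c (2), d→City (6); capacity 2 + 6 = 8.

8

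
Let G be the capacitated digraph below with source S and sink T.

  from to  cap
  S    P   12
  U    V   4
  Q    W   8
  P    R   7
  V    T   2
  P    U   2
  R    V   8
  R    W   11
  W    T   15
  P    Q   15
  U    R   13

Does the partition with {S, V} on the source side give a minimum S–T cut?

Given cut capacity: 12 + 2 = 14.
Augment S→P→Q→W→T: bottleneck 8, flow now 8.
Augment S→P→R→V→T: bottleneck 2, flow now 10.
Augment S→P→R→W→T: bottleneck 2, flow now 12.
No augmenting path remains; maximum flow = 12.
In the residual graph, reachable from S: {S}.
Min-cut edges: S→P (12); capacity 12 = 12.
Cut capacity 14 exceeds the max flow 12, so it is not minimum.

No — its capacity is 14, but the minimum cut has capacity 12.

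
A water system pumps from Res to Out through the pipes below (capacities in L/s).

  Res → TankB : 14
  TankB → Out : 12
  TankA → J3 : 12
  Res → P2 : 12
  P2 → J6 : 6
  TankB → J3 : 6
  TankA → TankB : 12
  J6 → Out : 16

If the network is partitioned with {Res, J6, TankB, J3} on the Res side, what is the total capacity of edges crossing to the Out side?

Edges leaving {Res, J6, TankB, J3}: Res→P2 (12), J6→Out (16), TankB→Out (12).
Cut capacity = 12 + 16 + 12 = 40.

40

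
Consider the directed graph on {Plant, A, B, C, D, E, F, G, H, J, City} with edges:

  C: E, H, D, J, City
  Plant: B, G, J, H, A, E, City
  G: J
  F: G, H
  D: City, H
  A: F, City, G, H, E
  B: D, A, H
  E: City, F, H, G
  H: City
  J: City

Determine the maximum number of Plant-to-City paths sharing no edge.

Assign every edge capacity 1; by Menger, the answer equals the max flow.
Path Plant→City (+1); total 1.
Path Plant→A→City (+1); total 2.
Path Plant→E→City (+1); total 3.
Path Plant→H→City (+1); total 4.
Path Plant→J→City (+1); total 5.
Path Plant→B→D→City (+1); total 6.
No residual Plant→City path; max flow = 6.
Certifying cut of size 6: {J→City, Plant→A, Plant→B, Plant→City, Plant→E, Plant→H}.

6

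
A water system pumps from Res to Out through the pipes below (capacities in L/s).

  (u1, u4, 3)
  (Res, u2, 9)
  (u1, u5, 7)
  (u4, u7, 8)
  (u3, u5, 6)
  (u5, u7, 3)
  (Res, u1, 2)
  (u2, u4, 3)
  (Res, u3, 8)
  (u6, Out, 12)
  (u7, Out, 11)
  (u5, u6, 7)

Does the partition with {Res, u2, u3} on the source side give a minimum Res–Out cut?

Given cut capacity: 2 + 3 + 6 = 11.
Augment Res→u1→u4→u7→Out: bottleneck 2, flow now 2.
Augment Res→u2→u4→u7→Out: bottleneck 3, flow now 5.
Augment Res→u3→u5→u6→Out: bottleneck 6, flow now 11.
No augmenting path remains; maximum flow = 11.
Cut capacity 11 equals the max flow, so it is a minimum cut.

Yes — it is a minimum cut (capacity 11).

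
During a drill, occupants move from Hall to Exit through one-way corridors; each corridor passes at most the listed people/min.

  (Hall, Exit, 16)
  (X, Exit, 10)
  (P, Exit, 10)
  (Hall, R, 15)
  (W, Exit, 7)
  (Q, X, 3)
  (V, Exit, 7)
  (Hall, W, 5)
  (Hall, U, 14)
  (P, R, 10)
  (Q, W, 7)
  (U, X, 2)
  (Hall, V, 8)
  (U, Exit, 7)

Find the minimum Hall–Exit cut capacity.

Augment Hall→Exit: bottleneck 16, flow now 16.
Augment Hall→U→Exit: bottleneck 7, flow now 23.
Augment Hall→V→Exit: bottleneck 7, flow now 30.
Augment Hall→W→Exit: bottleneck 5, flow now 35.
Augment Hall→U→X→Exit: bottleneck 2, flow now 37.
No augmenting path remains; maximum flow = 37.
By max-flow min-cut, the minimum cut capacity equals the max flow.
In the residual graph, reachable from Hall: {Hall, R, U, V}.
Min-cut edges: Hall→W (5), Hall→Exit (16), U→X (2), U→Exit (7), V→Exit (7); capacity 5 + 16 + 2 + 7 + 7 = 37.

37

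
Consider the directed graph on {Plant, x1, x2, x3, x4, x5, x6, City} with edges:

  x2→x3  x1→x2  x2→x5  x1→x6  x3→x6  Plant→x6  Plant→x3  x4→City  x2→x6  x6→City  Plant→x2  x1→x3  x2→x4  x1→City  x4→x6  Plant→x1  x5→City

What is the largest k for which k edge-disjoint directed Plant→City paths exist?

3

Assign every edge capacity 1; by Menger, the answer equals the max flow.
Path Plant→x1→City (+1); total 1.
Path Plant→x6→City (+1); total 2.
Path Plant→x2→x4→City (+1); total 3.
No residual Plant→City path; max flow = 3.
Certifying cut of size 3: {Plant→x1, Plant→x2, x6→City}.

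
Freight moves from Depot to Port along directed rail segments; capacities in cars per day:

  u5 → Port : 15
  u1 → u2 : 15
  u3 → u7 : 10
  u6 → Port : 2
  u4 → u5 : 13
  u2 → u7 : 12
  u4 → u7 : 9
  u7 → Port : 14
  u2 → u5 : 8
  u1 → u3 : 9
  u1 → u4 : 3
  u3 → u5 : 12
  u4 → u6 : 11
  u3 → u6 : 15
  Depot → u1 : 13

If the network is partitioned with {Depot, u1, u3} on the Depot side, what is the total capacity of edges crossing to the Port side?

Edges leaving {Depot, u1, u3}: u1→u2 (15), u1→u4 (3), u3→u5 (12), u3→u6 (15), u3→u7 (10).
Cut capacity = 15 + 3 + 12 + 15 + 10 = 55.

55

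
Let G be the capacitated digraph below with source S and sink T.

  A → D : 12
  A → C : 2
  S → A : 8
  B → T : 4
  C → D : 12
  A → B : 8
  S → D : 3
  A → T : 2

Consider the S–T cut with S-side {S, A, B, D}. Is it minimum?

Given cut capacity: 2 + 2 + 4 = 8.
Augment S→A→T: bottleneck 2, flow now 2.
Augment S→A→B→T: bottleneck 4, flow now 6.
No augmenting path remains; maximum flow = 6.
In the residual graph, reachable from S: {S, A, B, C, D}.
Min-cut edges: A→T (2), B→T (4); capacity 2 + 4 = 6.
Cut capacity 8 exceeds the max flow 6, so it is not minimum.

No — its capacity is 8, but the minimum cut has capacity 6.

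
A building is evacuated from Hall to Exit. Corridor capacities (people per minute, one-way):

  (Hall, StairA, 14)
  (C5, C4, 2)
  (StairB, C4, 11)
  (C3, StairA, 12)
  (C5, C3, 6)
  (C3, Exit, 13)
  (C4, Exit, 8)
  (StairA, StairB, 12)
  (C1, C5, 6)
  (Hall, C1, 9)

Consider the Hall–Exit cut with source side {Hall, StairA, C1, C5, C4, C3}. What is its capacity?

33

Edges leaving {Hall, StairA, C1, C5, C4, C3}: StairA→StairB (12), C4→Exit (8), C3→Exit (13).
Cut capacity = 12 + 8 + 13 = 33.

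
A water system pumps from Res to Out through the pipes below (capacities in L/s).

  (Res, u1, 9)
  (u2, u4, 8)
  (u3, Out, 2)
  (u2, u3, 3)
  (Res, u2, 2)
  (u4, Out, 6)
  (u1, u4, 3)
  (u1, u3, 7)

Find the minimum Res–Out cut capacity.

7

Augment Res→u1→u3→Out: bottleneck 2, flow now 2.
Augment Res→u1→u4→Out: bottleneck 3, flow now 5.
Augment Res→u2→u4→Out: bottleneck 2, flow now 7.
No augmenting path remains; maximum flow = 7.
By max-flow min-cut, the minimum cut capacity equals the max flow.
In the residual graph, reachable from Res: {Res, u1, u3}.
Min-cut edges: Res→u2 (2), u1→u4 (3), u3→Out (2); capacity 2 + 3 + 2 = 7.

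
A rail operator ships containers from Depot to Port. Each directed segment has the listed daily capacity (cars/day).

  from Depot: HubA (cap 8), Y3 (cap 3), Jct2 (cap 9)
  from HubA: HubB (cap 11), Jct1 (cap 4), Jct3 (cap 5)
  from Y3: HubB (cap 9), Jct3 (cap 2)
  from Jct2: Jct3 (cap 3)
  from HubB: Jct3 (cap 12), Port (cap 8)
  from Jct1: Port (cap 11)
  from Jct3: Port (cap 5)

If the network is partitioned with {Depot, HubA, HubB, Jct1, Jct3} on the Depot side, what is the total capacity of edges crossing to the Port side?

Edges leaving {Depot, HubA, HubB, Jct1, Jct3}: Depot→Y3 (3), Depot→Jct2 (9), HubB→Port (8), Jct1→Port (11), Jct3→Port (5).
Cut capacity = 3 + 9 + 8 + 11 + 5 = 36.

36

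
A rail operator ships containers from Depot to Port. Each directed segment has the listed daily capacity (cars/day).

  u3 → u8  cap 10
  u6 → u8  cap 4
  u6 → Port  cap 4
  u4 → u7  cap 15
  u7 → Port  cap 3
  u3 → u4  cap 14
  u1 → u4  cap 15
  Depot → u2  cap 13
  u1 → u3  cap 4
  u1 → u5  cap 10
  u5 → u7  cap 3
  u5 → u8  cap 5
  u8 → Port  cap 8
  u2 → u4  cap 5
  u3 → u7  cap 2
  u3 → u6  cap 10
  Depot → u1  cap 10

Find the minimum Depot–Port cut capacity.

12

Augment Depot→u1→u3→u6→Port: bottleneck 4, flow now 4.
Augment Depot→u1→u4→u7→Port: bottleneck 3, flow now 7.
Augment Depot→u1→u5→u8→Port: bottleneck 3, flow now 10.
Augment Depot→u2→u4→u1→u5→u8→Port: bottleneck 2, flow now 12. (uses reverse residual edge)
No augmenting path remains; maximum flow = 12.
By max-flow min-cut, the minimum cut capacity equals the max flow.
In the residual graph, reachable from Depot: {Depot, u1, u2, u4, u5, u7}.
Min-cut edges: u1→u3 (4), u5→u8 (5), u7→Port (3); capacity 4 + 5 + 3 = 12.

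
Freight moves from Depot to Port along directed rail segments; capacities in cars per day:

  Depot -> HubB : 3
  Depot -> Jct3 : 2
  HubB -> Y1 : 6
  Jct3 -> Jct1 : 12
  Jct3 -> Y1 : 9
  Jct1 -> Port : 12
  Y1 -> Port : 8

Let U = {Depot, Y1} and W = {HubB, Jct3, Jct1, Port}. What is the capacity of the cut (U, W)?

13

Edges leaving {Depot, Y1}: Depot→HubB (3), Depot→Jct3 (2), Y1→Port (8).
Cut capacity = 3 + 2 + 8 = 13.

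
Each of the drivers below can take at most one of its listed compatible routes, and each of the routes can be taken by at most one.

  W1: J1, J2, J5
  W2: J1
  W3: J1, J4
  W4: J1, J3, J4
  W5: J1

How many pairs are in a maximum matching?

4

Unit-capacity flow: source→left, listed edges, right→sink; max matching = max flow.
Augmenting path W1→J1 (+1); matched 1.
Augmenting path W3→J4 (+1); matched 2.
Augmenting path W4→J3 (+1); matched 3.
Augmenting path W2→J1→W1→J2 (+1); matched 4.
No augmenting path remains; maximum matching = 4.
König certificate: {W1, W3, W4, J1} is a vertex cover of size 4 (every listed pair touches it), so no matching can be larger.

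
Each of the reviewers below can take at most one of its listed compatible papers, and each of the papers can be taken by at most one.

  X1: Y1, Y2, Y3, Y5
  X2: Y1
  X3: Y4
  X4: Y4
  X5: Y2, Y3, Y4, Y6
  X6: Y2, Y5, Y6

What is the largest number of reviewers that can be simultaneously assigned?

5

Unit-capacity flow: source→left, listed edges, right→sink; max matching = max flow.
Augmenting path X1→Y1 (+1); matched 1.
Augmenting path X3→Y4 (+1); matched 2.
Augmenting path X5→Y2 (+1); matched 3.
Augmenting path X6→Y5 (+1); matched 4.
Augmenting path X2→Y1→X1→Y3 (+1); matched 5.
No augmenting path remains; maximum matching = 5.
König certificate: {X1, X2, X5, X6, Y4} is a vertex cover of size 5 (every listed pair touches it), so no matching can be larger.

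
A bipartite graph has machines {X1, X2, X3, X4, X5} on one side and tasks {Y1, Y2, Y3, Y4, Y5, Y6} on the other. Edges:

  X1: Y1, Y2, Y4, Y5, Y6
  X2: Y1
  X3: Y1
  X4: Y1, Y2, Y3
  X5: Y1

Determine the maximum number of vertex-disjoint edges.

3

Unit-capacity flow: source→left, listed edges, right→sink; max matching = max flow.
Augmenting path X1→Y1 (+1); matched 1.
Augmenting path X4→Y2 (+1); matched 2.
Augmenting path X2→Y1→X1→Y4 (+1); matched 3.
No augmenting path remains; maximum matching = 3.
König certificate: {X1, X4, Y1} is a vertex cover of size 3 (every listed pair touches it), so no matching can be larger.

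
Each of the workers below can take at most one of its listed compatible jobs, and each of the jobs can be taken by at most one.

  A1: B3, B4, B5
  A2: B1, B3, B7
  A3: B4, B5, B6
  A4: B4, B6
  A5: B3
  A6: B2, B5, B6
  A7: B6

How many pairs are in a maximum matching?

Unit-capacity flow: source→left, listed edges, right→sink; max matching = max flow.
Augmenting path A1→B3 (+1); matched 1.
Augmenting path A2→B1 (+1); matched 2.
Augmenting path A3→B4 (+1); matched 3.
Augmenting path A4→B6 (+1); matched 4.
Augmenting path A6→B2 (+1); matched 5.
Augmenting path A5→B3→A1→B5 (+1); matched 6.
No augmenting path remains; maximum matching = 6.
König certificate: {A2, A6, B3, B4, B5, B6} is a vertex cover of size 6 (every listed pair touches it), so no matching can be larger.

6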